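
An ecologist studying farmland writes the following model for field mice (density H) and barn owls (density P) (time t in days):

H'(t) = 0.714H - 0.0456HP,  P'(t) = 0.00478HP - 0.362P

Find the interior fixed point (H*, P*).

H* ≈ 75.7, P* ≈ 15.7

Set dP/dt = 0 with P > 0: 0.00478H - 0.362 = 0, so H* = 0.362/0.00478 = 75.7.
Set dH/dt = 0 with H > 0: 0.714 - 0.0456P = 0, so P* = 0.714/0.0456 = 15.7.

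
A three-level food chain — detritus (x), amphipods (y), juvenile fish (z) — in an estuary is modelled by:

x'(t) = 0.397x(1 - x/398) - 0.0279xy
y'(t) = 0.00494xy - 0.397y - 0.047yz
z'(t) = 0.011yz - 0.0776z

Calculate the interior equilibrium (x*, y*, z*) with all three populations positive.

x* ≈ 201, y* ≈ 7.05, z* ≈ 12.6

From dz/dt = 0: 0.011y* = 0.0776, so y* = 7.05.
From dx/dt = 0: 0.397(1 - x*/398) = 0.0279·7.05, giving x* = 398·(1 - 0.496) = 201.
From dy/dt = 0: 0.00494·201 - 0.397 = 0.047z*, so z* = 0.594/0.047 = 12.6.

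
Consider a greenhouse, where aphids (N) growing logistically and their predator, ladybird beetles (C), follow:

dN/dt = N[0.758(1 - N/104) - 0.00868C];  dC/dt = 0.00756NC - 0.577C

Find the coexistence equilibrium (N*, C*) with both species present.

From dC/dt = 0 with C > 0: 0.00756N* = 0.577, so N* = 76.3.
Substitute into dN/dt = 0: 0.758(1 - 76.3/104) = 0.00868C*.
The bracket is 0.266, giving C* = 0.202/0.00868 = 23.2.

N* ≈ 76.3, C* ≈ 23.2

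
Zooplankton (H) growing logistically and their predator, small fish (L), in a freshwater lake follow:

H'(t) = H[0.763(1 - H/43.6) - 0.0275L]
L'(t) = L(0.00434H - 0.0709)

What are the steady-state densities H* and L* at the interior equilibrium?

From dL/dt = 0 with L > 0: 0.00434H* = 0.0709, so H* = 16.3.
Substitute into dH/dt = 0: 0.763(1 - 16.3/43.6) = 0.0275L*.
The bracket is 0.625, giving L* = 0.477/0.0275 = 17.3.

H* ≈ 16.3, L* ≈ 17.3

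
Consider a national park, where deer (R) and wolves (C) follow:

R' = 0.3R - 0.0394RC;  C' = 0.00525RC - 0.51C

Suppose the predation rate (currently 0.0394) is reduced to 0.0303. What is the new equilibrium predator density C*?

At the interior fixed point, setting dR/dt = 0 with R > 0 fixes C* = (prey growth rate)/(RC coefficient) — independent of the other coefficients.
With the change, C* = 0.3/0.0303 = 9.9; it rises from 7.61.

C* ≈ 9.9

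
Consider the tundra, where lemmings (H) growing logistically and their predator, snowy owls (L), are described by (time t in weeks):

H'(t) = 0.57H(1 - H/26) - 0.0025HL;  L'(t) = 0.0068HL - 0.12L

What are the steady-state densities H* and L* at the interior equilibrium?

From dL/dt = 0 with L > 0: 0.0068H* = 0.12, so H* = 17.6.
Substitute into dH/dt = 0: 0.57(1 - 17.6/26) = 0.0025L*.
The bracket is 0.321, giving L* = 0.183/0.0025 = 73.2.

H* ≈ 17.6, L* ≈ 73.2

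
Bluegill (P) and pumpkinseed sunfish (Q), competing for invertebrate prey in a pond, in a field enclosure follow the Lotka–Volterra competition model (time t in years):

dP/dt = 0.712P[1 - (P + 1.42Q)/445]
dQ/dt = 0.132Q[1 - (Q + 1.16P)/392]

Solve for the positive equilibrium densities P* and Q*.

Setting both brackets to zero gives the nullclines P + 1.42Q = 445 and 1.16P + Q = 392.
Substituting Q = 392 - 1.16P into the first: P(1 - 1.42·1.16) = 445 - 1.42·392.
So P* = -112/-0.647 = 172, and then Q* = 392 - 1.16·172 = 192.

P* ≈ 172, Q* ≈ 192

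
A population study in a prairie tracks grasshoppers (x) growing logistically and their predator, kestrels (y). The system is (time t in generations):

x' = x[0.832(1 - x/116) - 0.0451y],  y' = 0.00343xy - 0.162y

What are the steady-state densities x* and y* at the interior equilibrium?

x* ≈ 47.2, y* ≈ 10.9

From dy/dt = 0 with y > 0: 0.00343x* = 0.162, so x* = 47.2.
Substitute into dx/dt = 0: 0.832(1 - 47.2/116) = 0.0451y*.
The bracket is 0.593, giving y* = 0.493/0.0451 = 10.9.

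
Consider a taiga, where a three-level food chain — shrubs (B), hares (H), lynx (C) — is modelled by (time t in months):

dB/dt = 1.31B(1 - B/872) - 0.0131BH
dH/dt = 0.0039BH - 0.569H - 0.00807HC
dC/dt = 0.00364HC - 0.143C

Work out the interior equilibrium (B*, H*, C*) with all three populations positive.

From dC/dt = 0: 0.00364H* = 0.143, so H* = 39.3.
From dB/dt = 0: 1.31(1 - B*/872) = 0.0131·39.3, giving B* = 872·(1 - 0.393) = 529.
From dH/dt = 0: 0.0039·529 - 0.569 = 0.00807C*, so C* = 1.5/0.00807 = 185.

B* ≈ 529, H* ≈ 39.3, C* ≈ 185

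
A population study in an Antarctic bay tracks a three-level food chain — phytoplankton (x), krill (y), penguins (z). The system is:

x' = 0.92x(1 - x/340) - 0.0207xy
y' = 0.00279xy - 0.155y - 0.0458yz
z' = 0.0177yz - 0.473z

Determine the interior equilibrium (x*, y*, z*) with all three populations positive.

x* ≈ 136, y* ≈ 26.7, z* ≈ 4.87

From dz/dt = 0: 0.0177y* = 0.473, so y* = 26.7.
From dx/dt = 0: 0.92(1 - x*/340) = 0.0207·26.7, giving x* = 340·(1 - 0.601) = 136.
From dy/dt = 0: 0.00279·136 - 0.155 = 0.0458z*, so z* = 0.223/0.0458 = 4.87.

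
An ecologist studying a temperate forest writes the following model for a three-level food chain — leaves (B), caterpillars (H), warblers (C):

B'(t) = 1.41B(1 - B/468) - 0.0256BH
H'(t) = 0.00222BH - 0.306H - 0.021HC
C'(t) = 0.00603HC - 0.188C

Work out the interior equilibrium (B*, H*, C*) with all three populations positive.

B* ≈ 203, H* ≈ 31.2, C* ≈ 6.9

From dC/dt = 0: 0.00603H* = 0.188, so H* = 31.2.
From dB/dt = 0: 1.41(1 - B*/468) = 0.0256·31.2, giving B* = 468·(1 - 0.566) = 203.
From dH/dt = 0: 0.00222·203 - 0.306 = 0.021C*, so C* = 0.145/0.021 = 6.9.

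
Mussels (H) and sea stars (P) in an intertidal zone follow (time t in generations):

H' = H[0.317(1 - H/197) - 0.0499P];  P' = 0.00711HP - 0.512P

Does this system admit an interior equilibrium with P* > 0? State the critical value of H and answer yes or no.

Threshold H = 72; K > 72, so yes, the predator persists.

The predator equation gives dP/dt > 0 only when H > 0.512/0.00711 = 72.
Without the predator, H → K = 197. Since 197 > 72, the predator can invade and persist.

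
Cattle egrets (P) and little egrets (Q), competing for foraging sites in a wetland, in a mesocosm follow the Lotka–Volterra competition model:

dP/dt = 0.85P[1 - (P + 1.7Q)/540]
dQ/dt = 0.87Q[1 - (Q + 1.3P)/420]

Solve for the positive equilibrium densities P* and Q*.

Setting both brackets to zero gives the nullclines P + 1.7Q = 540 and 1.3P + Q = 420.
Substituting Q = 420 - 1.3P into the first: P(1 - 1.7·1.3) = 540 - 1.7·420.
So P* = -174/-1.21 = 144, and then Q* = 420 - 1.3·144 = 233.

P* ≈ 144, Q* ≈ 233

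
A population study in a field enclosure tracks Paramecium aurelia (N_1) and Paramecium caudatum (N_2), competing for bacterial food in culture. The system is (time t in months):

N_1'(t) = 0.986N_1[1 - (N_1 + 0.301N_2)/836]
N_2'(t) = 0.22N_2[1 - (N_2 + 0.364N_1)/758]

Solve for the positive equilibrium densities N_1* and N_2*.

N_1* ≈ 683, N_2* ≈ 510

Setting both brackets to zero gives the nullclines N_1 + 0.301N_2 = 836 and 0.364N_1 + N_2 = 758.
Substituting N_2 = 758 - 0.364N_1 into the first: N_1(1 - 0.301·0.364) = 836 - 0.301·758.
So N_1* = 608/0.89 = 683, and then N_2* = 758 - 0.364·683 = 510.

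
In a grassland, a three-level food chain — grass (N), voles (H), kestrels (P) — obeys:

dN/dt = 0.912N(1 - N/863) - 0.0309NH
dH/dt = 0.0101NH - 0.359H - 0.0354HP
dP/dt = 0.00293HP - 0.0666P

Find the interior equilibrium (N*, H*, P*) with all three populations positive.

N* ≈ 198, H* ≈ 22.7, P* ≈ 46.5

From dP/dt = 0: 0.00293H* = 0.0666, so H* = 22.7.
From dN/dt = 0: 0.912(1 - N*/863) = 0.0309·22.7, giving N* = 863·(1 - 0.77) = 198.
From dH/dt = 0: 0.0101·198 - 0.359 = 0.0354P*, so P* = 1.64/0.0354 = 46.5.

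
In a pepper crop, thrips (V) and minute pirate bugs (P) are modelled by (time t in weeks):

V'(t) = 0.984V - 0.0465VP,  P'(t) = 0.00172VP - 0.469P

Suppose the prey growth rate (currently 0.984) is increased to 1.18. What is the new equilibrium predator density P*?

At the interior fixed point, setting dV/dt = 0 with V > 0 fixes P* = (prey growth rate)/(VP coefficient) — independent of the other coefficients.
With the change, P* = 1.18/0.0465 = 25.4; it rises from 21.2.

P* ≈ 25.4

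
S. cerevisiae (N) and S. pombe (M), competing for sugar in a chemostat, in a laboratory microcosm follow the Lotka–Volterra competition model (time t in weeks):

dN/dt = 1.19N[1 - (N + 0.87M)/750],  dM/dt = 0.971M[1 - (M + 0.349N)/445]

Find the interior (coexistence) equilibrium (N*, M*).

Setting both brackets to zero gives the nullclines N + 0.87M = 750 and 0.349N + M = 445.
Substituting M = 445 - 0.349N into the first: N(1 - 0.87·0.349) = 750 - 0.87·445.
So N* = 363/0.696 = 521, and then M* = 445 - 0.349·521 = 263.

N* ≈ 521, M* ≈ 263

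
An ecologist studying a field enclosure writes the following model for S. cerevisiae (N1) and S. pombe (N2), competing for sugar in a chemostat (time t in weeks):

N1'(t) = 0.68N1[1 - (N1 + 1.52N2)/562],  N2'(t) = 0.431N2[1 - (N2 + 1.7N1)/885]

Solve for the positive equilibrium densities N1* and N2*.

N1* ≈ 494, N2* ≈ 44.4

Setting both brackets to zero gives the nullclines N1 + 1.52N2 = 562 and 1.7N1 + N2 = 885.
Substituting N2 = 885 - 1.7N1 into the first: N1(1 - 1.52·1.7) = 562 - 1.52·885.
So N1* = -783/-1.58 = 494, and then N2* = 885 - 1.7·494 = 44.4.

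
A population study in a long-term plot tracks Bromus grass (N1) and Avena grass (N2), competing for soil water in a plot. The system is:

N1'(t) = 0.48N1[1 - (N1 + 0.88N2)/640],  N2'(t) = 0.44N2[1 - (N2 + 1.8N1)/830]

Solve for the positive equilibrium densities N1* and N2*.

Setting both brackets to zero gives the nullclines N1 + 0.88N2 = 640 and 1.8N1 + N2 = 830.
Substituting N2 = 830 - 1.8N1 into the first: N1(1 - 0.88·1.8) = 640 - 0.88·830.
So N1* = -90.4/-0.584 = 155, and then N2* = 830 - 1.8·155 = 551.

N1* ≈ 155, N2* ≈ 551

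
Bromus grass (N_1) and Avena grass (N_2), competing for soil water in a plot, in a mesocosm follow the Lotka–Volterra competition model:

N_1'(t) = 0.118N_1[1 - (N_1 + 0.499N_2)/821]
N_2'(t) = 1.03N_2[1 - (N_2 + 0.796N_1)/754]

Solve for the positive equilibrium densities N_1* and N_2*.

Setting both brackets to zero gives the nullclines N_1 + 0.499N_2 = 821 and 0.796N_1 + N_2 = 754.
Substituting N_2 = 754 - 0.796N_1 into the first: N_1(1 - 0.499·0.796) = 821 - 0.499·754.
So N_1* = 445/0.603 = 738, and then N_2* = 754 - 0.796·738 = 167.

N_1* ≈ 738, N_2* ≈ 167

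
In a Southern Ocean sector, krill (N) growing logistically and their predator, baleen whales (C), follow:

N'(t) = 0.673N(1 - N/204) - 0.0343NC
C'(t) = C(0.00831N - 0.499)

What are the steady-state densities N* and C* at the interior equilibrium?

From dC/dt = 0 with C > 0: 0.00831N* = 0.499, so N* = 60.
Substitute into dN/dt = 0: 0.673(1 - 60/204) = 0.0343C*.
The bracket is 0.706, giving C* = 0.475/0.0343 = 13.8.

N* ≈ 60, C* ≈ 13.8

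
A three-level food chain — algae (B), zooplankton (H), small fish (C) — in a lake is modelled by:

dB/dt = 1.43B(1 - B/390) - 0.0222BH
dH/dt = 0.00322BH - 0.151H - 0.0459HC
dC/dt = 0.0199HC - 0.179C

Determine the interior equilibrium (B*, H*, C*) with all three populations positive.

From dC/dt = 0: 0.0199H* = 0.179, so H* = 8.99.
From dB/dt = 0: 1.43(1 - B*/390) = 0.0222·8.99, giving B* = 390·(1 - 0.14) = 336.
From dH/dt = 0: 0.00322·336 - 0.151 = 0.0459C*, so C* = 0.929/0.0459 = 20.2.

B* ≈ 336, H* ≈ 8.99, C* ≈ 20.2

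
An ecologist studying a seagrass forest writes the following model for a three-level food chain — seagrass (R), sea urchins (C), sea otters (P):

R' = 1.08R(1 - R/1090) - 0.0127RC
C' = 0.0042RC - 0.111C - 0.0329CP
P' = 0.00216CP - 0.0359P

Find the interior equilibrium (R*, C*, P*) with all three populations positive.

R* ≈ 877, C* ≈ 16.6, P* ≈ 109

From dP/dt = 0: 0.00216C* = 0.0359, so C* = 16.6.
From dR/dt = 0: 1.08(1 - R*/1090) = 0.0127·16.6, giving R* = 1090·(1 - 0.195) = 877.
From dC/dt = 0: 0.0042·877 - 0.111 = 0.0329P*, so P* = 3.57/0.0329 = 109.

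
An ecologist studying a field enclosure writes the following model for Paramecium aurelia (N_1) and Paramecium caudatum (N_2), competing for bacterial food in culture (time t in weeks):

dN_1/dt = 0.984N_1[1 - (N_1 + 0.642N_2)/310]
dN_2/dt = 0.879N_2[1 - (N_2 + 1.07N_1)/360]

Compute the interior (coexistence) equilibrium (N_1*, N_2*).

Setting both brackets to zero gives the nullclines N_1 + 0.642N_2 = 310 and 1.07N_1 + N_2 = 360.
Substituting N_2 = 360 - 1.07N_1 into the first: N_1(1 - 0.642·1.07) = 310 - 0.642·360.
So N_1* = 78.9/0.313 = 252, and then N_2* = 360 - 1.07·252 = 90.4.

N_1* ≈ 252, N_2* ≈ 90.4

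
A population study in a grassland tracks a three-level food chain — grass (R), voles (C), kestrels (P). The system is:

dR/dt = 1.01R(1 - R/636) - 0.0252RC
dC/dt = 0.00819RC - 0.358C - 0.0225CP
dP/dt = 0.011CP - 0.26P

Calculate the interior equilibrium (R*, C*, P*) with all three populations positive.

R* ≈ 261, C* ≈ 23.6, P* ≈ 79.1

From dP/dt = 0: 0.011C* = 0.26, so C* = 23.6.
From dR/dt = 0: 1.01(1 - R*/636) = 0.0252·23.6, giving R* = 636·(1 - 0.59) = 261.
From dC/dt = 0: 0.00819·261 - 0.358 = 0.0225P*, so P* = 1.78/0.0225 = 79.1.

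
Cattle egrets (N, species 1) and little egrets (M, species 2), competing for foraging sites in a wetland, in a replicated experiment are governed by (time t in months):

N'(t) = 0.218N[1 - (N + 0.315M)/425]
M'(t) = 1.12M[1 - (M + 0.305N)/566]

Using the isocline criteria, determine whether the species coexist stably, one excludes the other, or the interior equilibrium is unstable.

stable coexistence

Compare the nullcline intercepts: K1/α12 = 425/0.315 = 1350 > K2 = 566; K2/α21 = 566/0.305 = 1860 > K1 = 425.
Since both inequalities hold, each species can invade when rare, so the interior equilibrium is stable.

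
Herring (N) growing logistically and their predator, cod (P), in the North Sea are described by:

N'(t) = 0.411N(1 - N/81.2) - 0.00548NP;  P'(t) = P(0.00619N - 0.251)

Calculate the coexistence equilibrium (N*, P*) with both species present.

From dP/dt = 0 with P > 0: 0.00619N* = 0.251, so N* = 40.5.
Substitute into dN/dt = 0: 0.411(1 - 40.5/81.2) = 0.00548P*.
The bracket is 0.501, giving P* = 0.206/0.00548 = 37.5.

N* ≈ 40.5, P* ≈ 37.5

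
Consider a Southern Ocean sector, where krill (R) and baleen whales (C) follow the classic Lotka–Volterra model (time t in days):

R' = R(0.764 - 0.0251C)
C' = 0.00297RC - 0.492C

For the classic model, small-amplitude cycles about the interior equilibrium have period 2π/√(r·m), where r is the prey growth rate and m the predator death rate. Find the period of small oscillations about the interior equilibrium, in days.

T ≈ 10.2 days

Here r = 0.764 and m = 0.492, so r·m = 0.376.
ω = √0.376 = 0.613 per day, hence T = 2π/ω ≈ 10.2 days.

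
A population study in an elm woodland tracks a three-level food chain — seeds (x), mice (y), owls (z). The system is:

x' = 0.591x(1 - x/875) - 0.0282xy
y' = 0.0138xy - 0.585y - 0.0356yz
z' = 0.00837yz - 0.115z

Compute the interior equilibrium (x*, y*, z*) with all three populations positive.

From dz/dt = 0: 0.00837y* = 0.115, so y* = 13.7.
From dx/dt = 0: 0.591(1 - x*/875) = 0.0282·13.7, giving x* = 875·(1 - 0.656) = 301.
From dy/dt = 0: 0.0138·301 - 0.585 = 0.0356z*, so z* = 3.57/0.0356 = 100.

x* ≈ 301, y* ≈ 13.7, z* ≈ 100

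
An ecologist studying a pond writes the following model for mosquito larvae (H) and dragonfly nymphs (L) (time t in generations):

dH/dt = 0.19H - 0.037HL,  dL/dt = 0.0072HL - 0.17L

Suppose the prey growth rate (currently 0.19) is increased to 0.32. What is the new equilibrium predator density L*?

At the interior fixed point, setting dH/dt = 0 with H > 0 fixes L* = (prey growth rate)/(HL coefficient) — independent of the other coefficients.
With the change, L* = 0.32/0.037 = 8.65; it rises from 5.14.

L* ≈ 8.65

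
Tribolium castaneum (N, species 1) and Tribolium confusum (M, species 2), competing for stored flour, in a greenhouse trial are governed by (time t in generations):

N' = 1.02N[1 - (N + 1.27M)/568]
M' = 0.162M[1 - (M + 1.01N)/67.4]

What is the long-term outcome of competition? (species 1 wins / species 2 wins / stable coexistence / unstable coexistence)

species 1 excludes species 2

Compare the nullcline intercepts: K1/α12 = 568/1.27 = 447 > K2 = 67.4; K2/α21 = 67.4/1.01 = 66.7 < K1 = 568.
Since the inequalities point opposite ways, species 1 can invade but species 2 cannot.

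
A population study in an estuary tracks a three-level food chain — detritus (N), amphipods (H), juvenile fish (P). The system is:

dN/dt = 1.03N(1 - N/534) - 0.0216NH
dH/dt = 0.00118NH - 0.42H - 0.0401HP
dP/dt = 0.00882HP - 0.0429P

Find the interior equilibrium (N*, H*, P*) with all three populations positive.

N* ≈ 480, H* ≈ 4.86, P* ≈ 3.64

From dP/dt = 0: 0.00882H* = 0.0429, so H* = 4.86.
From dN/dt = 0: 1.03(1 - N*/534) = 0.0216·4.86, giving N* = 534·(1 - 0.102) = 480.
From dH/dt = 0: 0.00118·480 - 0.42 = 0.0401P*, so P* = 0.146/0.0401 = 3.64.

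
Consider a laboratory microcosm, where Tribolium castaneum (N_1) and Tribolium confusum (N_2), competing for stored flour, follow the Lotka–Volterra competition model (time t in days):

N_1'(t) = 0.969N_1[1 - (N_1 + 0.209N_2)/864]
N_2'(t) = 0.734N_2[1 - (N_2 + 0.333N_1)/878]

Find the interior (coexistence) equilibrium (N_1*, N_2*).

N_1* ≈ 731, N_2* ≈ 634

Setting both brackets to zero gives the nullclines N_1 + 0.209N_2 = 864 and 0.333N_1 + N_2 = 878.
Substituting N_2 = 878 - 0.333N_1 into the first: N_1(1 - 0.209·0.333) = 864 - 0.209·878.
So N_1* = 680/0.93 = 731, and then N_2* = 878 - 0.333·731 = 634.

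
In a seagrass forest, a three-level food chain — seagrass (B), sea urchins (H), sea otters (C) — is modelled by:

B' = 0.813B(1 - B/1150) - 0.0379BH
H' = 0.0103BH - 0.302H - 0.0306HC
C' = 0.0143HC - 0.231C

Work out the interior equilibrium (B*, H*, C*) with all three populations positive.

From dC/dt = 0: 0.0143H* = 0.231, so H* = 16.2.
From dB/dt = 0: 0.813(1 - B*/1150) = 0.0379·16.2, giving B* = 1150·(1 - 0.753) = 284.
From dH/dt = 0: 0.0103·284 - 0.302 = 0.0306C*, so C* = 2.62/0.0306 = 85.7.

B* ≈ 284, H* ≈ 16.2, C* ≈ 85.7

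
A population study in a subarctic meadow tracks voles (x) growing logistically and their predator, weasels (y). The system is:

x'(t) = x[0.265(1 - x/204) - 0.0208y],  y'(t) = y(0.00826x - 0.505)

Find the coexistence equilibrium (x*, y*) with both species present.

From dy/dt = 0 with y > 0: 0.00826x* = 0.505, so x* = 61.1.
Substitute into dx/dt = 0: 0.265(1 - 61.1/204) = 0.0208y*.
The bracket is 0.7, giving y* = 0.186/0.0208 = 8.92.

x* ≈ 61.1, y* ≈ 8.92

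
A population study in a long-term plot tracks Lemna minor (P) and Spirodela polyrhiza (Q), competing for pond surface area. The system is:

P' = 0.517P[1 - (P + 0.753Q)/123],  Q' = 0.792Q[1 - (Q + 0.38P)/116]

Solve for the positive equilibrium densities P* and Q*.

P* ≈ 49.9, Q* ≈ 97

Setting both brackets to zero gives the nullclines P + 0.753Q = 123 and 0.38P + Q = 116.
Substituting Q = 116 - 0.38P into the first: P(1 - 0.753·0.38) = 123 - 0.753·116.
So P* = 35.7/0.714 = 49.9, and then Q* = 116 - 0.38·49.9 = 97.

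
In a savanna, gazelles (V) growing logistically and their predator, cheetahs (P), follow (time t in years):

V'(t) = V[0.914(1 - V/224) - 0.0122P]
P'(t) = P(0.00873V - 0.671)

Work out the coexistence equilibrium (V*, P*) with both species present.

From dP/dt = 0 with P > 0: 0.00873V* = 0.671, so V* = 76.9.
Substitute into dV/dt = 0: 0.914(1 - 76.9/224) = 0.0122P*.
The bracket is 0.657, giving P* = 0.6/0.0122 = 49.2.

V* ≈ 76.9, P* ≈ 49.2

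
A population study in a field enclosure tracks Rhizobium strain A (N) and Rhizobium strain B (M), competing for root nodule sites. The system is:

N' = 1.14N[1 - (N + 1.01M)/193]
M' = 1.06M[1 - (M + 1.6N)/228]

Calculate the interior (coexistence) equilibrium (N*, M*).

Setting both brackets to zero gives the nullclines N + 1.01M = 193 and 1.6N + M = 228.
Substituting M = 228 - 1.6N into the first: N(1 - 1.01·1.6) = 193 - 1.01·228.
So N* = -37.3/-0.616 = 60.5, and then M* = 228 - 1.6·60.5 = 131.

N* ≈ 60.5, M* ≈ 131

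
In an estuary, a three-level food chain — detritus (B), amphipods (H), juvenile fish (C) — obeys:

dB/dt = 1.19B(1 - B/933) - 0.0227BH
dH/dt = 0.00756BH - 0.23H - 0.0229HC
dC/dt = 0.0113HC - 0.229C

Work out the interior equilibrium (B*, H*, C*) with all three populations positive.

From dC/dt = 0: 0.0113H* = 0.229, so H* = 20.3.
From dB/dt = 0: 1.19(1 - B*/933) = 0.0227·20.3, giving B* = 933·(1 - 0.387) = 572.
From dH/dt = 0: 0.00756·572 - 0.23 = 0.0229C*, so C* = 4.1/0.0229 = 179.

B* ≈ 572, H* ≈ 20.3, C* ≈ 179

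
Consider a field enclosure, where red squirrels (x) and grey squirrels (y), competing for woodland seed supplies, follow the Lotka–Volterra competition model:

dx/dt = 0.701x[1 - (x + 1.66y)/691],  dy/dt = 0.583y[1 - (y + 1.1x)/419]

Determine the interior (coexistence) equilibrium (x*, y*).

Setting both brackets to zero gives the nullclines x + 1.66y = 691 and 1.1x + y = 419.
Substituting y = 419 - 1.1x into the first: x(1 - 1.66·1.1) = 691 - 1.66·419.
So x* = -4.54/-0.826 = 5.5, and then y* = 419 - 1.1·5.5 = 413.

x* ≈ 5.5, y* ≈ 413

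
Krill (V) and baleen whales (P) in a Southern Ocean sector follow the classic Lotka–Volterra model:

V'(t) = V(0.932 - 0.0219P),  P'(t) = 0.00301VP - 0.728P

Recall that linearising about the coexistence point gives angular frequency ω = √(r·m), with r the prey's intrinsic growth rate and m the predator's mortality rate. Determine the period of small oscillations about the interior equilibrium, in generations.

Here r = 0.932 and m = 0.728, so r·m = 0.678.
ω = √0.678 = 0.824 per generation, hence T = 2π/ω ≈ 7.63 generations.

T ≈ 7.63 generations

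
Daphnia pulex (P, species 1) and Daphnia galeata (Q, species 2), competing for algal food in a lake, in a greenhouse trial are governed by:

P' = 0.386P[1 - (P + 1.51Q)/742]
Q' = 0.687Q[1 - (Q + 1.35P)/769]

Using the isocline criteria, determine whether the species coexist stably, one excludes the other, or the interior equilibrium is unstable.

unstable coexistence (outcome depends on initial conditions)

Compare the nullcline intercepts: K1/α12 = 742/1.51 = 491 < K2 = 769; K2/α21 = 769/1.35 = 570 < K1 = 742.
Since both are reversed, neither can invade when rare; the interior point is a saddle.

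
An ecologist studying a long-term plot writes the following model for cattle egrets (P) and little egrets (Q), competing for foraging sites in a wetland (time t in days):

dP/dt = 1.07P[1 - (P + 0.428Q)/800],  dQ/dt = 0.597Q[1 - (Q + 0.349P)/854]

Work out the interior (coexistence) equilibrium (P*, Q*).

Setting both brackets to zero gives the nullclines P + 0.428Q = 800 and 0.349P + Q = 854.
Substituting Q = 854 - 0.349P into the first: P(1 - 0.428·0.349) = 800 - 0.428·854.
So P* = 434/0.851 = 511, and then Q* = 854 - 0.349·511 = 676.

P* ≈ 511, Q* ≈ 676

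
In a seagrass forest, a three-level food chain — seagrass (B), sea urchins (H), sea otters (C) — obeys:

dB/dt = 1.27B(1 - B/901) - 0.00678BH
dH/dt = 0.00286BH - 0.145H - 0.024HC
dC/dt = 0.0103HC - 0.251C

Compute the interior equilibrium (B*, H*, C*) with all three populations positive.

B* ≈ 784, H* ≈ 24.4, C* ≈ 87.4

From dC/dt = 0: 0.0103H* = 0.251, so H* = 24.4.
From dB/dt = 0: 1.27(1 - B*/901) = 0.00678·24.4, giving B* = 901·(1 - 0.13) = 784.
From dH/dt = 0: 0.00286·784 - 0.145 = 0.024C*, so C* = 2.1/0.024 = 87.4.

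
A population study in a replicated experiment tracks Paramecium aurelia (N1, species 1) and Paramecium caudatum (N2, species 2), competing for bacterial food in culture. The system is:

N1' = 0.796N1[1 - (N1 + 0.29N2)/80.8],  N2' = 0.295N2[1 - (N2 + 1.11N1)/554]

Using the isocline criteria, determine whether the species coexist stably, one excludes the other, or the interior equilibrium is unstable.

species 2 excludes species 1

Compare the nullcline intercepts: K1/α12 = 80.8/0.29 = 279 < K2 = 554; K2/α21 = 554/1.11 = 499 > K1 = 80.8.
Since the inequalities point opposite ways, species 2 can invade but species 1 cannot.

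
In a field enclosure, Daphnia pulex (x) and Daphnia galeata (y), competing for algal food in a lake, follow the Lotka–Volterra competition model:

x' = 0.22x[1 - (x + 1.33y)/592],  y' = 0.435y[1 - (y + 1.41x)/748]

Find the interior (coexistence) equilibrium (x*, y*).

x* ≈ 460, y* ≈ 99.1

Setting both brackets to zero gives the nullclines x + 1.33y = 592 and 1.41x + y = 748.
Substituting y = 748 - 1.41x into the first: x(1 - 1.33·1.41) = 592 - 1.33·748.
So x* = -403/-0.875 = 460, and then y* = 748 - 1.41·460 = 99.1.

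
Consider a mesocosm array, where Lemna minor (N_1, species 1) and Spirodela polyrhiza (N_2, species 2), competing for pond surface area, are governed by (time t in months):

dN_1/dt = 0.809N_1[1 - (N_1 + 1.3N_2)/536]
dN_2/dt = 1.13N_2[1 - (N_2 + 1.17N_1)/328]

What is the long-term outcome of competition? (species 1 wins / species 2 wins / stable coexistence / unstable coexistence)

species 1 excludes species 2

Compare the nullcline intercepts: K1/α12 = 536/1.3 = 412 > K2 = 328; K2/α21 = 328/1.17 = 280 < K1 = 536.
Since the inequalities point opposite ways, species 1 can invade but species 2 cannot.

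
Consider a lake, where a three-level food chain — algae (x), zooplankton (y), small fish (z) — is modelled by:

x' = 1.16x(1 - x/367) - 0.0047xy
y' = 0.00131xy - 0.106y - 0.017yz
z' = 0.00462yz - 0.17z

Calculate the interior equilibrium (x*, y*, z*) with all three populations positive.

x* ≈ 312, y* ≈ 36.8, z* ≈ 17.8

From dz/dt = 0: 0.00462y* = 0.17, so y* = 36.8.
From dx/dt = 0: 1.16(1 - x*/367) = 0.0047·36.8, giving x* = 367·(1 - 0.149) = 312.
From dy/dt = 0: 0.00131·312 - 0.106 = 0.017z*, so z* = 0.303/0.017 = 17.8.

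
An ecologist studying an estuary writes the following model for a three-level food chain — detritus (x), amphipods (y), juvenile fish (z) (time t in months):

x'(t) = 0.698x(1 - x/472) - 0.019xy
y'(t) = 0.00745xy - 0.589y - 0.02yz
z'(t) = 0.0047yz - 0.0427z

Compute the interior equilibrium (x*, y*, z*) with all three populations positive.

x* ≈ 355, y* ≈ 9.09, z* ≈ 103

From dz/dt = 0: 0.0047y* = 0.0427, so y* = 9.09.
From dx/dt = 0: 0.698(1 - x*/472) = 0.019·9.09, giving x* = 472·(1 - 0.247) = 355.
From dy/dt = 0: 0.00745·355 - 0.589 = 0.02z*, so z* = 2.06/0.02 = 103.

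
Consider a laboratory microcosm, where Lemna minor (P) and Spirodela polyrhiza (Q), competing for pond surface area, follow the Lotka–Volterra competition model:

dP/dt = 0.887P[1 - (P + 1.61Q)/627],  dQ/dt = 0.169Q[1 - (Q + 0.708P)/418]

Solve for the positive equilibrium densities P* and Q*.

Setting both brackets to zero gives the nullclines P + 1.61Q = 627 and 0.708P + Q = 418.
Substituting Q = 418 - 0.708P into the first: P(1 - 1.61·0.708) = 627 - 1.61·418.
So P* = -46/-0.14 = 329, and then Q* = 418 - 0.708·329 = 185.

P* ≈ 329, Q* ≈ 185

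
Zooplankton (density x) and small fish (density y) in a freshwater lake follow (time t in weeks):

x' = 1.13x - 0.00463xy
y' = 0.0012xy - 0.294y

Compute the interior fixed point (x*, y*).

Set dy/dt = 0 with y > 0: 0.0012x - 0.294 = 0, so x* = 0.294/0.0012 = 245.
Set dx/dt = 0 with x > 0: 1.13 - 0.00463y = 0, so y* = 1.13/0.00463 = 244.

x* ≈ 245, y* ≈ 244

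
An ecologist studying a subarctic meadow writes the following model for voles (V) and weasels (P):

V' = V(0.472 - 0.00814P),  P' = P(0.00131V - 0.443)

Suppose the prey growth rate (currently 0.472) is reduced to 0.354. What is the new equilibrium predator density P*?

P* ≈ 43.5

At the interior fixed point, setting dV/dt = 0 with V > 0 fixes P* = (prey growth rate)/(VP coefficient) — independent of the other coefficients.
With the change, P* = 0.354/0.00814 = 43.5; it falls from 58.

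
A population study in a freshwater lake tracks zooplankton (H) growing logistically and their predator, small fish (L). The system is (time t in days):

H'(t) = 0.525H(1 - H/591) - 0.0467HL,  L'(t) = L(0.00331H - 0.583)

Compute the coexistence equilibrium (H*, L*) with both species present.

From dL/dt = 0 with L > 0: 0.00331H* = 0.583, so H* = 176.
Substitute into dH/dt = 0: 0.525(1 - 176/591) = 0.0467L*.
The bracket is 0.702, giving L* = 0.369/0.0467 = 7.89.

H* ≈ 176, L* ≈ 7.89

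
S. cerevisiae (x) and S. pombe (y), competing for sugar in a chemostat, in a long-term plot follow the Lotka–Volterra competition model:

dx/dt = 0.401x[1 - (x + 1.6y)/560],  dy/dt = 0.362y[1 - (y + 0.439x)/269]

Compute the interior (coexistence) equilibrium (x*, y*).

x* ≈ 435, y* ≈ 77.8

Setting both brackets to zero gives the nullclines x + 1.6y = 560 and 0.439x + y = 269.
Substituting y = 269 - 0.439x into the first: x(1 - 1.6·0.439) = 560 - 1.6·269.
So x* = 130/0.298 = 435, and then y* = 269 - 0.439·435 = 77.8.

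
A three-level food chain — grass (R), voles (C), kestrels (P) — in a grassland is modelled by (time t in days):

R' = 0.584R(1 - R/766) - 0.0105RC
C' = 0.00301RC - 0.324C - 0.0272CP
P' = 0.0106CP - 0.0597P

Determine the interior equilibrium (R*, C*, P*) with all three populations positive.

From dP/dt = 0: 0.0106C* = 0.0597, so C* = 5.63.
From dR/dt = 0: 0.584(1 - R*/766) = 0.0105·5.63, giving R* = 766·(1 - 0.101) = 688.
From dC/dt = 0: 0.00301·688 - 0.324 = 0.0272P*, so P* = 1.75/0.0272 = 64.3.

R* ≈ 688, C* ≈ 5.63, P* ≈ 64.3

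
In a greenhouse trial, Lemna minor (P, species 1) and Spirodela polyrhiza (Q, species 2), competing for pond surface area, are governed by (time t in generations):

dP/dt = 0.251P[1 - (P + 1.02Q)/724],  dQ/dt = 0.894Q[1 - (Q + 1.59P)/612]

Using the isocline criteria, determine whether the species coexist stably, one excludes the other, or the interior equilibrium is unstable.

Compare the nullcline intercepts: K1/α12 = 724/1.02 = 710 > K2 = 612; K2/α21 = 612/1.59 = 385 < K1 = 724.
Since the inequalities point opposite ways, species 1 can invade but species 2 cannot.

species 1 excludes species 2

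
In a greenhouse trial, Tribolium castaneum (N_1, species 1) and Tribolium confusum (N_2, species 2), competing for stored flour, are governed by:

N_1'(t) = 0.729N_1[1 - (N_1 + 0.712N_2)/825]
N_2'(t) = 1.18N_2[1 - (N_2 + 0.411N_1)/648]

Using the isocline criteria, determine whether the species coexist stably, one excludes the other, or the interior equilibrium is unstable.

Compare the nullcline intercepts: K1/α12 = 825/0.712 = 1160 > K2 = 648; K2/α21 = 648/0.411 = 1580 > K1 = 825.
Since both inequalities hold, each species can invade when rare, so the interior equilibrium is stable.

stable coexistence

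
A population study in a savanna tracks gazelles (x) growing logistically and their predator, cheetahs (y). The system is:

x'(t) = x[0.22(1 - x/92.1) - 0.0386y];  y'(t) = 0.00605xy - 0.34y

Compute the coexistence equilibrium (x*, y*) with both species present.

x* ≈ 56.2, y* ≈ 2.22

From dy/dt = 0 with y > 0: 0.00605x* = 0.34, so x* = 56.2.
Substitute into dx/dt = 0: 0.22(1 - 56.2/92.1) = 0.0386y*.
The bracket is 0.39, giving y* = 0.0858/0.0386 = 2.22.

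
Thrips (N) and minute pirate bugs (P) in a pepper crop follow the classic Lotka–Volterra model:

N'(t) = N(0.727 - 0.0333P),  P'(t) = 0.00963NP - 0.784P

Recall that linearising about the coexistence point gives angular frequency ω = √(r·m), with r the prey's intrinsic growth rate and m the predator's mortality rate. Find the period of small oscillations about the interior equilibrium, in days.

T ≈ 8.32 days

Here r = 0.727 and m = 0.784, so r·m = 0.57.
ω = √0.57 = 0.755 per day, hence T = 2π/ω ≈ 8.32 days.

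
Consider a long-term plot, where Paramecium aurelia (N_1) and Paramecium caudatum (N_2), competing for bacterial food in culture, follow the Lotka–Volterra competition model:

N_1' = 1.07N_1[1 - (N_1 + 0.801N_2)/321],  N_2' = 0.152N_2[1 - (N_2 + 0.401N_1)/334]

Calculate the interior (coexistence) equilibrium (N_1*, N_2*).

Setting both brackets to zero gives the nullclines N_1 + 0.801N_2 = 321 and 0.401N_1 + N_2 = 334.
Substituting N_2 = 334 - 0.401N_1 into the first: N_1(1 - 0.801·0.401) = 321 - 0.801·334.
So N_1* = 53.5/0.679 = 78.8, and then N_2* = 334 - 0.401·78.8 = 302.

N_1* ≈ 78.8, N_2* ≈ 302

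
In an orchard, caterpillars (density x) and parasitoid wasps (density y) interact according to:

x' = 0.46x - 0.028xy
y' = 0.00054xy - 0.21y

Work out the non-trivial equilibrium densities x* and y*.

x* ≈ 389, y* ≈ 16.4

Set dy/dt = 0 with y > 0: 0.00054x - 0.21 = 0, so x* = 0.21/0.00054 = 389.
Set dx/dt = 0 with x > 0: 0.46 - 0.028y = 0, so y* = 0.46/0.028 = 16.4.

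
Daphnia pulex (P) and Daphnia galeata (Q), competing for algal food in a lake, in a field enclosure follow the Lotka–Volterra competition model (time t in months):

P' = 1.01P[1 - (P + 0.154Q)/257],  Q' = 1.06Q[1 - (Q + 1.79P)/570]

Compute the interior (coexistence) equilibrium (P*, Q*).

P* ≈ 234, Q* ≈ 152

Setting both brackets to zero gives the nullclines P + 0.154Q = 257 and 1.79P + Q = 570.
Substituting Q = 570 - 1.79P into the first: P(1 - 0.154·1.79) = 257 - 0.154·570.
So P* = 169/0.724 = 234, and then Q* = 570 - 1.79·234 = 152.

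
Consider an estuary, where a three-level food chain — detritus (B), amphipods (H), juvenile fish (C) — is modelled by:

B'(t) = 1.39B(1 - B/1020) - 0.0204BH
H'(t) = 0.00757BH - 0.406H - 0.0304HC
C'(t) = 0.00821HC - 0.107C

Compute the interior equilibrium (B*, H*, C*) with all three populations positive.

B* ≈ 825, H* ≈ 13, C* ≈ 192

From dC/dt = 0: 0.00821H* = 0.107, so H* = 13.
From dB/dt = 0: 1.39(1 - B*/1020) = 0.0204·13, giving B* = 1020·(1 - 0.191) = 825.
From dH/dt = 0: 0.00757·825 - 0.406 = 0.0304C*, so C* = 5.84/0.0304 = 192.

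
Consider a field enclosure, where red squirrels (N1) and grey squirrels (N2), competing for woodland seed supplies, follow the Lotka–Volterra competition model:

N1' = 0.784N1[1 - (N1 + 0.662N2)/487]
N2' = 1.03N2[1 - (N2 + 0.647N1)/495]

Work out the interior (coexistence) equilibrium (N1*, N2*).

Setting both brackets to zero gives the nullclines N1 + 0.662N2 = 487 and 0.647N1 + N2 = 495.
Substituting N2 = 495 - 0.647N1 into the first: N1(1 - 0.662·0.647) = 487 - 0.662·495.
So N1* = 159/0.572 = 279, and then N2* = 495 - 0.647·279 = 315.

N1* ≈ 279, N2* ≈ 315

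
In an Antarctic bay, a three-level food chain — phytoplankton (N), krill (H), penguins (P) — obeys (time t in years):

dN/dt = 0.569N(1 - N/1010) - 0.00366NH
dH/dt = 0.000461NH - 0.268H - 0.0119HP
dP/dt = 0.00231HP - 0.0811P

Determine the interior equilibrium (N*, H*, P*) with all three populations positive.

From dP/dt = 0: 0.00231H* = 0.0811, so H* = 35.1.
From dN/dt = 0: 0.569(1 - N*/1010) = 0.00366·35.1, giving N* = 1010·(1 - 0.226) = 782.
From dH/dt = 0: 0.000461·782 - 0.268 = 0.0119P*, so P* = 0.0925/0.0119 = 7.77.

N* ≈ 782, H* ≈ 35.1, P* ≈ 7.77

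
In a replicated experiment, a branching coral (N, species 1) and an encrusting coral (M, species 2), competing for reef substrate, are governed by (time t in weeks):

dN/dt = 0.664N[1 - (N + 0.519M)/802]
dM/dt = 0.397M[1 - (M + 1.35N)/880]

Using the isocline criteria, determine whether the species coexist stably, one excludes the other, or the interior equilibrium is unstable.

Compare the nullcline intercepts: K1/α12 = 802/0.519 = 1550 > K2 = 880; K2/α21 = 880/1.35 = 652 < K1 = 802.
Since the inequalities point opposite ways, species 1 can invade but species 2 cannot.

species 1 excludes species 2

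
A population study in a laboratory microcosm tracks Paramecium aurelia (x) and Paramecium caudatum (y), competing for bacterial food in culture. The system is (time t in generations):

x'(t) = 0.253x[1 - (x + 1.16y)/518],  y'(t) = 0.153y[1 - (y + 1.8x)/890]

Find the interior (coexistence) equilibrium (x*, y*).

x* ≈ 473, y* ≈ 39

Setting both brackets to zero gives the nullclines x + 1.16y = 518 and 1.8x + y = 890.
Substituting y = 890 - 1.8x into the first: x(1 - 1.16·1.8) = 518 - 1.16·890.
So x* = -514/-1.09 = 473, and then y* = 890 - 1.8·473 = 39.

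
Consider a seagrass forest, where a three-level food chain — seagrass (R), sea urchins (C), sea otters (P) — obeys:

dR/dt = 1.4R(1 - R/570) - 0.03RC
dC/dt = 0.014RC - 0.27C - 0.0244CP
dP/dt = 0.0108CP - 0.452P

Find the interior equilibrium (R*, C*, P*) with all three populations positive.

From dP/dt = 0: 0.0108C* = 0.452, so C* = 41.9.
From dR/dt = 0: 1.4(1 - R*/570) = 0.03·41.9, giving R* = 570·(1 - 0.897) = 58.8.
From dC/dt = 0: 0.014·58.8 - 0.27 = 0.0244P*, so P* = 0.553/0.0244 = 22.7.

R* ≈ 58.8, C* ≈ 41.9, P* ≈ 22.7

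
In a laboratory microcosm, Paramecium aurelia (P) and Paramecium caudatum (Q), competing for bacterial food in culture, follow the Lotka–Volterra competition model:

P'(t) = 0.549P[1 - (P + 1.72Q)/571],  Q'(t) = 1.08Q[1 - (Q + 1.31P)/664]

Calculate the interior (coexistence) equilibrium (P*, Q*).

P* ≈ 456, Q* ≈ 67

Setting both brackets to zero gives the nullclines P + 1.72Q = 571 and 1.31P + Q = 664.
Substituting Q = 664 - 1.31P into the first: P(1 - 1.72·1.31) = 571 - 1.72·664.
So P* = -571/-1.25 = 456, and then Q* = 664 - 1.31·456 = 67.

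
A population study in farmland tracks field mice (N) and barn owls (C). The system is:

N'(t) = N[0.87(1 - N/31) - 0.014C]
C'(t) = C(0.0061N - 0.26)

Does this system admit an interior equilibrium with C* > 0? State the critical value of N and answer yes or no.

Threshold N = 42.6; K < 42.6, so no, the predator goes extinct.

The predator equation gives dC/dt > 0 only when N > 0.26/0.0061 = 42.6.
Without the predator, N → K = 31. Since 31 < 42.6, the predator cannot invade.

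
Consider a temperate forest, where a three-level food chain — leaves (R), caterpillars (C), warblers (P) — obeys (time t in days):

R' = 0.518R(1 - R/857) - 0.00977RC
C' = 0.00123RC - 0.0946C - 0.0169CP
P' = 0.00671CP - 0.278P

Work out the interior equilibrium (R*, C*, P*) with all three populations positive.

R* ≈ 187, C* ≈ 41.4, P* ≈ 8.04

From dP/dt = 0: 0.00671C* = 0.278, so C* = 41.4.
From dR/dt = 0: 0.518(1 - R*/857) = 0.00977·41.4, giving R* = 857·(1 - 0.781) = 187.
From dC/dt = 0: 0.00123·187 - 0.0946 = 0.0169P*, so P* = 0.136/0.0169 = 8.04.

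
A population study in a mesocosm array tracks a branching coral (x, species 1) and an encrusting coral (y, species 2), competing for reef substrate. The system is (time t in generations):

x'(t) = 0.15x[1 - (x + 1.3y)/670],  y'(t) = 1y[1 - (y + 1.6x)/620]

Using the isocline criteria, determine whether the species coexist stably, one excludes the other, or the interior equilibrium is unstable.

unstable coexistence (outcome depends on initial conditions)

Compare the nullcline intercepts: K1/α12 = 670/1.3 = 515 < K2 = 620; K2/α21 = 620/1.6 = 388 < K1 = 670.
Since both are reversed, neither can invade when rare; the interior point is a saddle.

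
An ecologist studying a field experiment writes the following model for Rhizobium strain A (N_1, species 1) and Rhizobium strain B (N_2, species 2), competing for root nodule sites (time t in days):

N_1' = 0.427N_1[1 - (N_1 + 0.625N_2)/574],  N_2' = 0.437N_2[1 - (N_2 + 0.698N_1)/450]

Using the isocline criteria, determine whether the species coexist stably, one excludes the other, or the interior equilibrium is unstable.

Compare the nullcline intercepts: K1/α12 = 574/0.625 = 918 > K2 = 450; K2/α21 = 450/0.698 = 645 > K1 = 574.
Since both inequalities hold, each species can invade when rare, so the interior equilibrium is stable.

stable coexistence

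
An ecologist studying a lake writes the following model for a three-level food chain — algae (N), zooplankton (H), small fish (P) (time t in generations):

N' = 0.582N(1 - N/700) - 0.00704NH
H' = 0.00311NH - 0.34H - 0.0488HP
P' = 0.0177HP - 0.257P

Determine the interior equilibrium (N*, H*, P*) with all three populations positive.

N* ≈ 577, H* ≈ 14.5, P* ≈ 29.8

From dP/dt = 0: 0.0177H* = 0.257, so H* = 14.5.
From dN/dt = 0: 0.582(1 - N*/700) = 0.00704·14.5, giving N* = 700·(1 - 0.176) = 577.
From dH/dt = 0: 0.00311·577 - 0.34 = 0.0488P*, so P* = 1.45/0.0488 = 29.8.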